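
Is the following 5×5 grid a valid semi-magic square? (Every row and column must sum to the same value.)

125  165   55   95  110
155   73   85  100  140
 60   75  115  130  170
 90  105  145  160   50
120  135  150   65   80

No — row 4 sums to 550 but column 2 sums to 553.

Row 1: 125 + 165 + 55 + 95 + 110 = 550.
Row 2: 155 + 73 + 85 + 100 + 140 = 553.
Row 3: 60 + 75 + 115 + 130 + 170 = 550.
Row 4: 90 + 105 + 145 + 160 + 50 = 550.
Row 5: 120 + 135 + 150 + 65 + 80 = 550.
Column 1: 125 + 155 + 60 + 90 + 120 = 550.
Column 2: 165 + 73 + 75 + 105 + 135 = 553.
Column 3: 55 + 85 + 115 + 145 + 150 = 550.
Column 4: 95 + 100 + 130 + 160 + 65 = 550.
Column 5: 110 + 140 + 170 + 50 + 80 = 550.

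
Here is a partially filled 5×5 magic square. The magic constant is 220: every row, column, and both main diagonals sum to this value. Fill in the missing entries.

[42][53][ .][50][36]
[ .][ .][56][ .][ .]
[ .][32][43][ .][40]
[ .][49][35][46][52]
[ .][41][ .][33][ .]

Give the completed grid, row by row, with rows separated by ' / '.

42 53 39 50 36 / 34 45 56 37 48 / 51 32 43 54 40 / 38 49 35 46 52 / 55 41 47 33 44

The remaining cell in row 1 is (1,3) = 220 − 181 = 39.
Row 4 needs 220; the known cells sum to 182, so (4,1) = 38.
From column 2, 220 − (53 + 32 + 49 + 41) gives (2,2) = 45.
Column 3 needs 220; the known cells sum to 173, so (5,3) = 47.
The remaining cell in main diagonal is (5,5) = 220 − 176 = 44.
Using row 5: 41 + 47 + 33 + 44 + ? → (5,1) = 220 − 165 = 55.
From column 5, 220 − (36 + 40 + 52 + 44) gives (2,5) = 48.
Anti-diagonal: 36 + 43 + 49 + 55 + ? = 220, so (2,4) = 37.
From row 2, 220 − (45 + 56 + 37 + 48) gives (2,1) = 34.
Using column 1: 42 + 34 + 38 + 55 + ? → (3,1) = 220 − 169 = 51.
Column 4 needs 220; the known cells sum to 166, so (3,4) = 54.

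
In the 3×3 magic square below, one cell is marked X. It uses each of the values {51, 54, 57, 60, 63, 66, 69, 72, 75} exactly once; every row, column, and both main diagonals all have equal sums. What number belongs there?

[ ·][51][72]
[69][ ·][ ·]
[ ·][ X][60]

The 9 entries sum to 567, so each line sums to 567/3 = 189.
Row 1 must total 189; the given cells sum to 123, so (1,1) = 66.
Column 1: 66 + 69 + ? = 189, so (3,1) = 54.
From column 3, 189 − (72 + 60) gives (2,3) = 57.
From main diagonal, 189 − (66 + 60) gives (2,2) = 63.
From row 3, 189 − (54 + 60) gives (3,2) = 75.

75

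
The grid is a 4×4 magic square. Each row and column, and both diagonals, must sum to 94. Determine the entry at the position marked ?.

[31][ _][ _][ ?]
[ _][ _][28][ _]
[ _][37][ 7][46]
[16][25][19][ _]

13

Row 3 needs 94; the known cells sum to 90, so (3,1) = 4.
The remaining cell in row 4 is (4,4) = 94 − 60 = 34.
Column 1 must total 94; the given cells sum to 51, so (2,1) = 43.
Column 3: 28 + 7 + 19 + ? = 94, so (1,3) = 40.
Main diagonal needs 94; the known cells sum to 72, so (2,2) = 22.
Anti-diagonal must total 94; the given cells sum to 81, so (1,4) = 13.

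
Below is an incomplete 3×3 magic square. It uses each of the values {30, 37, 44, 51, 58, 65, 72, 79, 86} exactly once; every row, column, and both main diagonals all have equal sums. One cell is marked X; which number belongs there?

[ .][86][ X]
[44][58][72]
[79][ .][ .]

The 9 entries sum to 522, so each line sums to 522/3 = 174.
Column 1: 44 + 79 + ? = 174, so (1,1) = 51.
The remaining cell in column 2 is (3,2) = 174 − 144 = 30.
The remaining cell in main diagonal is (3,3) = 174 − 109 = 65.
The remaining cell in anti-diagonal is (1,3) = 174 − 137 = 37.

37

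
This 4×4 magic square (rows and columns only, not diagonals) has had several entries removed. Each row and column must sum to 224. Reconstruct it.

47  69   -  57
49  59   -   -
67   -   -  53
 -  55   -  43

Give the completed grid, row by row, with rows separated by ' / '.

47 69 51 57 / 49 59 45 71 / 67 41 63 53 / 61 55 65 43

From row 1, 224 − (47 + 69 + 57) gives (1,3) = 51.
Column 1 needs 224; the known cells sum to 163, so (4,1) = 61.
Column 2 must total 224; the given cells sum to 183, so (3,2) = 41.
Using column 4: 57 + 53 + 43 + ? → (2,4) = 224 − 153 = 71.
Row 2 needs 224; the known cells sum to 179, so (2,3) = 45.
Row 3: 67 + 41 + 53 + ? = 224, so (3,3) = 63.
Row 4: 61 + 55 + 43 + ? = 224, so (4,3) = 65.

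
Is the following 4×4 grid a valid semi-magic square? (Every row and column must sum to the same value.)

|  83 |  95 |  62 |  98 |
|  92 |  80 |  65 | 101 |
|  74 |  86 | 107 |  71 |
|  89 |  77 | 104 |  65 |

No — column 4 sums to 335 but column 2 sums to 338.

Row 1: 83 + 95 + 62 + 98 = 338.
Row 2: 92 + 80 + 65 + 101 = 338.
Row 3: 74 + 86 + 107 + 71 = 338.
Row 4: 89 + 77 + 104 + 65 = 335.
Column 1: 83 + 92 + 74 + 89 = 338.
Column 2: 95 + 80 + 86 + 77 = 338.
Column 3: 62 + 65 + 107 + 104 = 338.
Column 4: 98 + 101 + 71 + 65 = 335.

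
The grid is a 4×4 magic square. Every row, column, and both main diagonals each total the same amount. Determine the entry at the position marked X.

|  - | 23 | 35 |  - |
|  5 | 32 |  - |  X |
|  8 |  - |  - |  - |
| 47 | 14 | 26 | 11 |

41

Row 4 is complete and sums to 98; that is the magic constant.
Column 1 needs 98; the known cells sum to 60, so (1,1) = 38.
Column 2 must total 98; the given cells sum to 69, so (3,2) = 29.
Using main diagonal: 38 + 32 + 11 + ? → (3,3) = 98 − 81 = 17.
From row 1, 98 − (38 + 23 + 35) gives (1,4) = 2.
Row 3: 8 + 29 + 17 + ? = 98, so (3,4) = 44.
Column 3 must total 98; the given cells sum to 78, so (2,3) = 20.
From column 4, 98 − (2 + 44 + 11) gives (2,4) = 41.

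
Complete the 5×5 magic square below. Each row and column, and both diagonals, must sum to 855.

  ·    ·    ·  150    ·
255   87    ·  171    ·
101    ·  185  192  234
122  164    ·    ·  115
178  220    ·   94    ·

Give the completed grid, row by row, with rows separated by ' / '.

Row 3 needs 855; the known cells sum to 712, so (3,2) = 143.
Using column 1: 255 + 101 + 122 + 178 + ? → (1,1) = 855 − 656 = 199.
Column 2: 87 + 143 + 164 + 220 + ? = 855, so (1,2) = 241.
Column 4: 150 + 171 + 192 + 94 + ? = 855, so (4,4) = 248.
Main diagonal needs 855; the known cells sum to 719, so (5,5) = 136.
Using anti-diagonal: 171 + 185 + 164 + 178 + ? → (1,5) = 855 − 698 = 157.
From row 1, 855 − (199 + 241 + 150 + 157) gives (1,3) = 108.
The remaining cell in row 4 is (4,3) = 855 − 649 = 206.
Using row 5: 178 + 220 + 94 + 136 + ? → (5,3) = 855 − 628 = 227.
Column 3: 108 + 185 + 206 + 227 + ? = 855, so (2,3) = 129.
Column 5 needs 855; the known cells sum to 642, so (2,5) = 213.

199 241 108 150 157 / 255 87 129 171 213 / 101 143 185 192 234 / 122 164 206 248 115 / 178 220 227 94 136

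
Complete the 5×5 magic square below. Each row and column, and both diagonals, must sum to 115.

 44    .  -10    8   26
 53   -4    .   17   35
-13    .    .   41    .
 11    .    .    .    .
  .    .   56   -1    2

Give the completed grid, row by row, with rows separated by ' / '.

44 47 -10 8 26 / 53 -4 14 17 35 / -13 5 23 41 59 / 11 29 32 50 -7 / 20 38 56 -1 2

The remaining cell in row 1 is (1,2) = 115 − 68 = 47.
Row 2 must total 115; the given cells sum to 101, so (2,3) = 14.
Column 1 must total 115; the given cells sum to 95, so (5,1) = 20.
The remaining cell in column 4 is (4,4) = 115 − 65 = 50.
The remaining cell in main diagonal is (3,3) = 115 − 92 = 23.
From anti-diagonal, 115 − (26 + 17 + 23 + 20) gives (4,2) = 29.
The remaining cell in row 5 is (5,2) = 115 − 77 = 38.
Column 2: 47 + (-4) + 29 + 38 + ? = 115, so (3,2) = 5.
Using column 3: -10 + 14 + 23 + 56 + ? → (4,3) = 115 − 83 = 32.
Row 3 needs 115; the known cells sum to 56, so (3,5) = 59.
Using row 4: 11 + 29 + 32 + 50 + ? → (4,5) = 115 − 122 = -7.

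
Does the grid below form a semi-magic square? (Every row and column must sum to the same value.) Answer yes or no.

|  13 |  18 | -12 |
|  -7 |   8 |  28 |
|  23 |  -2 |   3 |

No — row 1 sums to 19 but column 1 sums to 29.

Row 1: 13 + 18 + (-12) = 19.
Row 2: -7 + 8 + 28 = 29.
Row 3: 23 + (-2) + 3 = 24.
Column 1: 13 + (-7) + 23 = 29.
Column 2: 18 + 8 + (-2) = 24.
Column 3: -12 + 28 + 3 = 19.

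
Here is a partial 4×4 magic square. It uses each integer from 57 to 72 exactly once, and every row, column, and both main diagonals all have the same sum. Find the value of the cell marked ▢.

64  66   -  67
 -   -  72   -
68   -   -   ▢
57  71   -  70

The entries are 57 through 72, which sum to 1032, so each line sums to 1032/4 = 258.
Row 1: 64 + 66 + 67 + ? = 258, so (1,3) = 61.
Row 4: 57 + 71 + 70 + ? = 258, so (4,3) = 60.
Column 1: 64 + 68 + 57 + ? = 258, so (2,1) = 69.
Column 3: 61 + 72 + 60 + ? = 258, so (3,3) = 65.
Main diagonal must total 258; the given cells sum to 199, so (2,2) = 59.
From anti-diagonal, 258 − (67 + 72 + 57) gives (3,2) = 62.
Row 2: 69 + 59 + 72 + ? = 258, so (2,4) = 58.
From row 3, 258 − (68 + 62 + 65) gives (3,4) = 63.

63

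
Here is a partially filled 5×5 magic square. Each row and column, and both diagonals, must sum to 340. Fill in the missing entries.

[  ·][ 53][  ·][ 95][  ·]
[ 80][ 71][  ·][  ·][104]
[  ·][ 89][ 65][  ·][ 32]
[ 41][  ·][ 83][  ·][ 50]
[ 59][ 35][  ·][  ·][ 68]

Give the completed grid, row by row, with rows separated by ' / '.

The remaining cell in column 2 is (4,2) = 340 − 248 = 92.
From column 5, 340 − (104 + 32 + 50 + 68) gives (1,5) = 86.
Using anti-diagonal: 86 + 65 + 92 + 59 + ? → (2,4) = 340 − 302 = 38.
From row 2, 340 − (80 + 71 + 38 + 104) gives (2,3) = 47.
Using row 4: 41 + 92 + 83 + 50 + ? → (4,4) = 340 − 266 = 74.
From main diagonal, 340 − (71 + 65 + 74 + 68) gives (1,1) = 62.
From row 1, 340 − (62 + 53 + 95 + 86) gives (1,3) = 44.
Column 1: 62 + 80 + 41 + 59 + ? = 340, so (3,1) = 98.
From column 3, 340 − (44 + 47 + 65 + 83) gives (5,3) = 101.
The remaining cell in row 3 is (3,4) = 340 − 284 = 56.
The remaining cell in row 5 is (5,4) = 340 − 263 = 77.

62 53 44 95 86 / 80 71 47 38 104 / 98 89 65 56 32 / 41 92 83 74 50 / 59 35 101 77 68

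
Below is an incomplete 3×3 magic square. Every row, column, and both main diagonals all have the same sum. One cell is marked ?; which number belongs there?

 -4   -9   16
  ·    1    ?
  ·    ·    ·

-19

Row 1 is complete and sums to 3; that is the magic constant.
Using column 2: -9 + 1 + ? → (3,2) = 3 − (-8) = 11.
The remaining cell in main diagonal is (3,3) = 3 − (-3) = 6.
From anti-diagonal, 3 − (16 + 1) gives (3,1) = -14.
Column 1 needs 3; the known cells sum to -18, so (2,1) = 21.
From column 3, 3 − (16 + 6) gives (2,3) = -19.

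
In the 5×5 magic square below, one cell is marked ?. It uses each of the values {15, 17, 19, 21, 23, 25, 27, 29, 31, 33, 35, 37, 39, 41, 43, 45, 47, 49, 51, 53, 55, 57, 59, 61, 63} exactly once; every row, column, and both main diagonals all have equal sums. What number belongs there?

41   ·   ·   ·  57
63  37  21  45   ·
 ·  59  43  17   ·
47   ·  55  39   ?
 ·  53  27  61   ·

23

The 25 entries sum to 975, so each line sums to 975/5 = 195.
Row 2: 63 + 37 + 21 + 45 + ? = 195, so (2,5) = 29.
From column 3, 195 − (21 + 43 + 55 + 27) gives (1,3) = 49.
Column 4 must total 195; the given cells sum to 162, so (1,4) = 33.
From main diagonal, 195 − (41 + 37 + 43 + 39) gives (5,5) = 35.
Row 1 must total 195; the given cells sum to 180, so (1,2) = 15.
Row 5 needs 195; the known cells sum to 176, so (5,1) = 19.
Using column 1: 41 + 63 + 47 + 19 + ? → (3,1) = 195 − 170 = 25.
From column 2, 195 − (15 + 37 + 59 + 53) gives (4,2) = 31.
The remaining cell in row 3 is (3,5) = 195 − 144 = 51.
Row 4 must total 195; the given cells sum to 172, so (4,5) = 23.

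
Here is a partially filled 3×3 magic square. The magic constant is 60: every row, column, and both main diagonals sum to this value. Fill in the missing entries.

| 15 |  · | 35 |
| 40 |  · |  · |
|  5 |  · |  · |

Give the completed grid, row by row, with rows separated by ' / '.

15 10 35 / 40 20 0 / 5 30 25

The remaining cell in row 1 is (1,2) = 60 − 50 = 10.
From anti-diagonal, 60 − (35 + 5) gives (2,2) = 20.
From row 2, 60 − (40 + 20) gives (2,3) = 0.
Column 2 must total 60; the given cells sum to 30, so (3,2) = 30.
Column 3 needs 60; the known cells sum to 35, so (3,3) = 25.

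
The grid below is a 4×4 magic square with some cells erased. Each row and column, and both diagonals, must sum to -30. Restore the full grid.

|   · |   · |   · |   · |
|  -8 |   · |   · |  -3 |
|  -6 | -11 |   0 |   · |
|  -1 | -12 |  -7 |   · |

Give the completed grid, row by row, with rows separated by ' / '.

-15 -2 -9 -4 / -8 -5 -14 -3 / -6 -11 0 -13 / -1 -12 -7 -10

The remaining cell in row 3 is (3,4) = -30 − (-17) = -13.
Row 4: -1 + (-12) + (-7) + ? = -30, so (4,4) = -10.
From column 1, -30 − (-8 + (-6) + (-1)) gives (1,1) = -15.
The remaining cell in column 4 is (1,4) = -30 − (-26) = -4.
Using main diagonal: -15 + 0 + (-10) + ? → (2,2) = -30 − (-25) = -5.
Anti-diagonal: -4 + (-11) + (-1) + ? = -30, so (2,3) = -14.
Using column 2: -5 + (-11) + (-12) + ? → (1,2) = -30 − (-28) = -2.
Using column 3: -14 + 0 + (-7) + ? → (1,3) = -30 − (-21) = -9.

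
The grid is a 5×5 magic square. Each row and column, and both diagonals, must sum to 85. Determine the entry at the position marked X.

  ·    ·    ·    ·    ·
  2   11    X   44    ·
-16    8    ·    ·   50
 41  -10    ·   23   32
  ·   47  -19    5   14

35

The remaining cell in row 4 is (4,3) = 85 − 86 = -1.
From row 5, 85 − (47 + (-19) + 5 + 14) gives (5,1) = 38.
The remaining cell in column 1 is (1,1) = 85 − 65 = 20.
Using column 2: 11 + 8 + (-10) + 47 + ? → (1,2) = 85 − 56 = 29.
Main diagonal must total 85; the given cells sum to 68, so (3,3) = 17.
Anti-diagonal must total 85; the given cells sum to 89, so (1,5) = -4.
Row 3 must total 85; the given cells sum to 59, so (3,4) = 26.
Column 4: 44 + 26 + 23 + 5 + ? = 85, so (1,4) = -13.
Column 5: -4 + 50 + 32 + 14 + ? = 85, so (2,5) = -7.
Row 1: 20 + 29 + (-13) + (-4) + ? = 85, so (1,3) = 53.
Row 2: 2 + 11 + 44 + (-7) + ? = 85, so (2,3) = 35.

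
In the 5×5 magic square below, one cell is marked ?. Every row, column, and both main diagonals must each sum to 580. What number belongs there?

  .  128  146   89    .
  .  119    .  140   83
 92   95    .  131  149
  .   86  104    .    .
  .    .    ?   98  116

Using row 3: 92 + 95 + 131 + 149 + ? → (3,3) = 580 − 467 = 113.
The remaining cell in column 2 is (5,2) = 580 − 428 = 152.
From column 4, 580 − (89 + 140 + 131 + 98) gives (4,4) = 122.
Main diagonal must total 580; the given cells sum to 470, so (1,1) = 110.
Row 1: 110 + 128 + 146 + 89 + ? = 580, so (1,5) = 107.
The remaining cell in column 5 is (4,5) = 580 − 455 = 125.
Using anti-diagonal: 107 + 140 + 113 + 86 + ? → (5,1) = 580 − 446 = 134.
Row 4: 86 + 104 + 122 + 125 + ? = 580, so (4,1) = 143.
Row 5: 134 + 152 + 98 + 116 + ? = 580, so (5,3) = 80.

80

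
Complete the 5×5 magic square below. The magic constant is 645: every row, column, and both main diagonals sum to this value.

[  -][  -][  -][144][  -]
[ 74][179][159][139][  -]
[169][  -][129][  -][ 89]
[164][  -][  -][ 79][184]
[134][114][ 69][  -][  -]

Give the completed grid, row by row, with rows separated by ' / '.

104 84 189 144 124 / 74 179 159 139 94 / 169 149 129 109 89 / 164 119 99 79 184 / 134 114 69 174 154

Row 2 needs 645; the known cells sum to 551, so (2,5) = 94.
From column 1, 645 − (74 + 169 + 164 + 134) gives (1,1) = 104.
From main diagonal, 645 − (104 + 179 + 129 + 79) gives (5,5) = 154.
Row 5: 134 + 114 + 69 + 154 + ? = 645, so (5,4) = 174.
Column 4: 144 + 139 + 79 + 174 + ? = 645, so (3,4) = 109.
Column 5 must total 645; the given cells sum to 521, so (1,5) = 124.
Anti-diagonal needs 645; the known cells sum to 526, so (4,2) = 119.
Row 3 needs 645; the known cells sum to 496, so (3,2) = 149.
The remaining cell in row 4 is (4,3) = 645 − 546 = 99.
The remaining cell in column 2 is (1,2) = 645 − 561 = 84.
From column 3, 645 − (159 + 129 + 99 + 69) gives (1,3) = 189.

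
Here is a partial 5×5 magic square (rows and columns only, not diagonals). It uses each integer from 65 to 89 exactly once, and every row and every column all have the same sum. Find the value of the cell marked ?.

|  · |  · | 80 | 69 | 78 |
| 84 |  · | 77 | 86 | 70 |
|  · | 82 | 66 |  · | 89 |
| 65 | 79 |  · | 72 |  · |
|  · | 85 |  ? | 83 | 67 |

74

The entries are 65 through 89, which sum to 1925, so each line sums to 1925/5 = 385.
Using row 2: 84 + 77 + 86 + 70 + ? → (2,2) = 385 − 317 = 68.
Column 2 must total 385; the given cells sum to 314, so (1,2) = 71.
The remaining cell in column 4 is (3,4) = 385 − 310 = 75.
The remaining cell in column 5 is (4,5) = 385 − 304 = 81.
From row 1, 385 − (71 + 80 + 69 + 78) gives (1,1) = 87.
The remaining cell in row 3 is (3,1) = 385 − 312 = 73.
Row 4: 65 + 79 + 72 + 81 + ? = 385, so (4,3) = 88.
Column 1: 87 + 84 + 73 + 65 + ? = 385, so (5,1) = 76.
From column 3, 385 − (80 + 77 + 66 + 88) gives (5,3) = 74.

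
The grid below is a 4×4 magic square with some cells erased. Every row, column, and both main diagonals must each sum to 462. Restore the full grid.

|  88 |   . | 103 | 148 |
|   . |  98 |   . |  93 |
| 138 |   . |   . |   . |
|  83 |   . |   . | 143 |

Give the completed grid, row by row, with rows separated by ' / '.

Using row 1: 88 + 103 + 148 + ? → (1,2) = 462 − 339 = 123.
The remaining cell in column 1 is (2,1) = 462 − 309 = 153.
Column 4: 148 + 93 + 143 + ? = 462, so (3,4) = 78.
Main diagonal: 88 + 98 + 143 + ? = 462, so (3,3) = 133.
From row 2, 462 − (153 + 98 + 93) gives (2,3) = 118.
The remaining cell in row 3 is (3,2) = 462 − 349 = 113.
Column 2: 123 + 98 + 113 + ? = 462, so (4,2) = 128.
Using column 3: 103 + 118 + 133 + ? → (4,3) = 462 − 354 = 108.

88 123 103 148 / 153 98 118 93 / 138 113 133 78 / 83 128 108 143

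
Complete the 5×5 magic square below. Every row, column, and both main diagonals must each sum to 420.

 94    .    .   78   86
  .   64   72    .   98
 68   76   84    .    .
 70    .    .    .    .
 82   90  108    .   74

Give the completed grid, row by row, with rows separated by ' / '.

94 102 60 78 86 / 106 64 72 80 98 / 68 76 84 92 100 / 70 88 96 104 62 / 82 90 108 66 74

The remaining cell in row 5 is (5,4) = 420 − 354 = 66.
Column 1 needs 420; the known cells sum to 314, so (2,1) = 106.
Main diagonal needs 420; the known cells sum to 316, so (4,4) = 104.
The remaining cell in row 2 is (2,4) = 420 − 340 = 80.
The remaining cell in column 4 is (3,4) = 420 − 328 = 92.
Anti-diagonal: 86 + 80 + 84 + 82 + ? = 420, so (4,2) = 88.
Row 3: 68 + 76 + 84 + 92 + ? = 420, so (3,5) = 100.
Column 2 must total 420; the given cells sum to 318, so (1,2) = 102.
Column 5: 86 + 98 + 100 + 74 + ? = 420, so (4,5) = 62.
Using row 1: 94 + 102 + 78 + 86 + ? → (1,3) = 420 − 360 = 60.
The remaining cell in row 4 is (4,3) = 420 − 324 = 96.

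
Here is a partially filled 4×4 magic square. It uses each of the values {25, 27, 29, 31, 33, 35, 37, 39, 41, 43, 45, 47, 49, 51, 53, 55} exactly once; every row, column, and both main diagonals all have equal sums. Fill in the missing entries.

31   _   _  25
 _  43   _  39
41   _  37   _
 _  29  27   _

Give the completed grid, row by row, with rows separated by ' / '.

31 53 51 25 / 33 43 45 39 / 41 35 37 47 / 55 29 27 49

The 16 entries sum to 640, so each line sums to 640/4 = 160.
Main diagonal needs 160; the known cells sum to 111, so (4,4) = 49.
Row 4 needs 160; the known cells sum to 105, so (4,1) = 55.
The remaining cell in column 1 is (2,1) = 160 − 127 = 33.
Column 4: 25 + 39 + 49 + ? = 160, so (3,4) = 47.
Row 2 needs 160; the known cells sum to 115, so (2,3) = 45.
Row 3 needs 160; the known cells sum to 125, so (3,2) = 35.
Column 2: 43 + 35 + 29 + ? = 160, so (1,2) = 53.
From column 3, 160 − (45 + 37 + 27) gives (1,3) = 51.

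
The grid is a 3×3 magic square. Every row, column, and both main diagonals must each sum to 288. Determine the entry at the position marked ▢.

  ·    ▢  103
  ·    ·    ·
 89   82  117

110

Using column 3: 103 + 117 + ? → (2,3) = 288 − 220 = 68.
Using anti-diagonal: 103 + 89 + ? → (2,2) = 288 − 192 = 96.
Row 2 must total 288; the given cells sum to 164, so (2,1) = 124.
From column 1, 288 − (124 + 89) gives (1,1) = 75.
Column 2: 96 + 82 + ? = 288, so (1,2) = 110.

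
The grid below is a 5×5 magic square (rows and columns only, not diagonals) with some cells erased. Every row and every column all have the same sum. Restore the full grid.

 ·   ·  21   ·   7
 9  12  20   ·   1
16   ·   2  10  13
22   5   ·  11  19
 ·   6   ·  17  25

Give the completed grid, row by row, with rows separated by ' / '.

Column 5 is already complete: 7 + 1 + 13 + 19 + 25 = 65, so that is the magic constant.
Row 2 needs 65; the known cells sum to 42, so (2,4) = 23.
The remaining cell in row 3 is (3,2) = 65 − 41 = 24.
Row 4 must total 65; the given cells sum to 57, so (4,3) = 8.
Using column 2: 12 + 24 + 5 + 6 + ? → (1,2) = 65 − 47 = 18.
Using column 3: 21 + 20 + 2 + 8 + ? → (5,3) = 65 − 51 = 14.
Using column 4: 23 + 10 + 11 + 17 + ? → (1,4) = 65 − 61 = 4.
Row 1: 18 + 21 + 4 + 7 + ? = 65, so (1,1) = 15.
Row 5 needs 65; the known cells sum to 62, so (5,1) = 3.

15 18 21 4 7 / 9 12 20 23 1 / 16 24 2 10 13 / 22 5 8 11 19 / 3 6 14 17 25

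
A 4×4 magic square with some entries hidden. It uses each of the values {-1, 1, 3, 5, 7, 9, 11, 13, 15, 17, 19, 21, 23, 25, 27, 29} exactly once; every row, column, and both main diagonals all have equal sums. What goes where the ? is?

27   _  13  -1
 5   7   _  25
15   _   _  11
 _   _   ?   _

23

The 16 entries sum to 224, so each line sums to 224/4 = 56.
Row 1 needs 56; the known cells sum to 39, so (1,2) = 17.
Row 2: 5 + 7 + 25 + ? = 56, so (2,3) = 19.
The remaining cell in column 1 is (4,1) = 56 − 47 = 9.
From column 4, 56 − (-1 + 25 + 11) gives (4,4) = 21.
The remaining cell in main diagonal is (3,3) = 56 − 55 = 1.
Using anti-diagonal: -1 + 19 + 9 + ? → (3,2) = 56 − 27 = 29.
From column 2, 56 − (17 + 7 + 29) gives (4,2) = 3.
Using column 3: 13 + 19 + 1 + ? → (4,3) = 56 − 33 = 23.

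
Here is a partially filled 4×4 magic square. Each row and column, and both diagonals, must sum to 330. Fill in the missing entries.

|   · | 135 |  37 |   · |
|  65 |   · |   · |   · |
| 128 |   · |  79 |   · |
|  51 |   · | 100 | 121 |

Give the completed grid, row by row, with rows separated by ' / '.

Row 4 must total 330; the given cells sum to 272, so (4,2) = 58.
Column 1 must total 330; the given cells sum to 244, so (1,1) = 86.
From column 3, 330 − (37 + 79 + 100) gives (2,3) = 114.
The remaining cell in main diagonal is (2,2) = 330 − 286 = 44.
Row 1: 86 + 135 + 37 + ? = 330, so (1,4) = 72.
Row 2 needs 330; the known cells sum to 223, so (2,4) = 107.
Using column 2: 135 + 44 + 58 + ? → (3,2) = 330 − 237 = 93.
The remaining cell in column 4 is (3,4) = 330 − 300 = 30.

86 135 37 72 / 65 44 114 107 / 128 93 79 30 / 51 58 100 121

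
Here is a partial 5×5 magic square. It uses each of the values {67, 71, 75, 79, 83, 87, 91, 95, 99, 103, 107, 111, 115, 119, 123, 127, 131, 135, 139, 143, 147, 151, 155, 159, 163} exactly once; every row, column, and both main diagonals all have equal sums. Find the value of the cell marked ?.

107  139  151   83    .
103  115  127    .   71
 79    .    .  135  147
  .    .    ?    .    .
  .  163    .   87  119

The 25 entries sum to 2875, so each line sums to 2875/5 = 575.
The remaining cell in row 1 is (1,5) = 575 − 480 = 95.
From row 2, 575 − (103 + 115 + 127 + 71) gives (2,4) = 159.
Column 4 needs 575; the known cells sum to 464, so (4,4) = 111.
Using column 5: 95 + 71 + 147 + 119 + ? → (4,5) = 575 − 432 = 143.
The remaining cell in main diagonal is (3,3) = 575 − 452 = 123.
Row 3 needs 575; the known cells sum to 484, so (3,2) = 91.
Column 2 needs 575; the known cells sum to 508, so (4,2) = 67.
From anti-diagonal, 575 − (95 + 159 + 123 + 67) gives (5,1) = 131.
Row 5 needs 575; the known cells sum to 500, so (5,3) = 75.
Using column 1: 107 + 103 + 79 + 131 + ? → (4,1) = 575 − 420 = 155.
Column 3 needs 575; the known cells sum to 476, so (4,3) = 99.

99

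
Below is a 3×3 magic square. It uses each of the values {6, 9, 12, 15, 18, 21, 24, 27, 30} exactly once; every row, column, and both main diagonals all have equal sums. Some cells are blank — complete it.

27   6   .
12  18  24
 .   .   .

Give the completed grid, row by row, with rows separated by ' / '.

The 9 entries sum to 162, so each line sums to 162/3 = 54.
The remaining cell in row 1 is (1,3) = 54 − 33 = 21.
Column 1: 27 + 12 + ? = 54, so (3,1) = 15.
Column 2 needs 54; the known cells sum to 24, so (3,2) = 30.
Column 3: 21 + 24 + ? = 54, so (3,3) = 9.

27 6 21 / 12 18 24 / 15 30 9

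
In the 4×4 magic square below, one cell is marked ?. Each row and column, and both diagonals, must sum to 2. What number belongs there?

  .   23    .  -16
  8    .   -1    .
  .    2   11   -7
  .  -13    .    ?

The remaining cell in row 3 is (3,1) = 2 − 6 = -4.
Using column 2: 23 + 2 + (-13) + ? → (2,2) = 2 − 12 = -10.
From anti-diagonal, 2 − (-16 + (-1) + 2) gives (4,1) = 17.
Using row 2: 8 + (-10) + (-1) + ? → (2,4) = 2 − (-3) = 5.
Using column 1: 8 + (-4) + 17 + ? → (1,1) = 2 − 21 = -19.
Column 4 must total 2; the given cells sum to -18, so (4,4) = 20.

20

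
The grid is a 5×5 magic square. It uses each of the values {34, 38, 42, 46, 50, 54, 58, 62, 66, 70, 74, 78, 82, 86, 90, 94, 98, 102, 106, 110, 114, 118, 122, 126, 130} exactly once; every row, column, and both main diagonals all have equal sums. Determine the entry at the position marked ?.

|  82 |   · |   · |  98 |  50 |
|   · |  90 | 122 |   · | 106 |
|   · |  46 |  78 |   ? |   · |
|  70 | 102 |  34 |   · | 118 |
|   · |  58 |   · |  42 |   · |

The 25 entries sum to 2050, so each line sums to 2050/5 = 410.
Row 4 needs 410; the known cells sum to 324, so (4,4) = 86.
Column 2 must total 410; the given cells sum to 296, so (1,2) = 114.
Main diagonal must total 410; the given cells sum to 336, so (5,5) = 74.
From row 1, 410 − (82 + 114 + 98 + 50) gives (1,3) = 66.
From column 3, 410 − (66 + 122 + 78 + 34) gives (5,3) = 110.
The remaining cell in column 5 is (3,5) = 410 − 348 = 62.
Row 5: 58 + 110 + 42 + 74 + ? = 410, so (5,1) = 126.
Using anti-diagonal: 50 + 78 + 102 + 126 + ? → (2,4) = 410 − 356 = 54.
Using row 2: 90 + 122 + 54 + 106 + ? → (2,1) = 410 − 372 = 38.
Column 1 must total 410; the given cells sum to 316, so (3,1) = 94.
Column 4 must total 410; the given cells sum to 280, so (3,4) = 130.

130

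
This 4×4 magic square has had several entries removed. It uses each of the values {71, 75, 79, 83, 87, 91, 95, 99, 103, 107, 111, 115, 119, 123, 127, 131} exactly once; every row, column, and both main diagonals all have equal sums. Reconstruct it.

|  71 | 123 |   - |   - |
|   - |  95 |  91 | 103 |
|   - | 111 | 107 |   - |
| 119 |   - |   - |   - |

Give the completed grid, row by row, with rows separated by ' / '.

The 16 entries sum to 1616, so each line sums to 1616/4 = 404.
Row 2: 95 + 91 + 103 + ? = 404, so (2,1) = 115.
Column 1: 71 + 115 + 119 + ? = 404, so (3,1) = 99.
Column 2 must total 404; the given cells sum to 329, so (4,2) = 75.
Main diagonal needs 404; the known cells sum to 273, so (4,4) = 131.
Anti-diagonal: 91 + 111 + 119 + ? = 404, so (1,4) = 83.
The remaining cell in row 1 is (1,3) = 404 − 277 = 127.
Row 3: 99 + 111 + 107 + ? = 404, so (3,4) = 87.
Using row 4: 119 + 75 + 131 + ? → (4,3) = 404 − 325 = 79.

71 123 127 83 / 115 95 91 103 / 99 111 107 87 / 119 75 79 131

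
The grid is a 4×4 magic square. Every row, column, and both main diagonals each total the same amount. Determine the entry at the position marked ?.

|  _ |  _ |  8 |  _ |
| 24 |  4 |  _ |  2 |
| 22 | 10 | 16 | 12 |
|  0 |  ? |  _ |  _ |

28

Row 3 is complete and sums to 60; that is the magic constant.
Using row 2: 24 + 4 + 2 + ? → (2,3) = 60 − 30 = 30.
Column 1 must total 60; the given cells sum to 46, so (1,1) = 14.
Using column 3: 8 + 30 + 16 + ? → (4,3) = 60 − 54 = 6.
Main diagonal needs 60; the known cells sum to 34, so (4,4) = 26.
Anti-diagonal needs 60; the known cells sum to 40, so (1,4) = 20.
Row 1: 14 + 8 + 20 + ? = 60, so (1,2) = 18.
The remaining cell in row 4 is (4,2) = 60 − 32 = 28.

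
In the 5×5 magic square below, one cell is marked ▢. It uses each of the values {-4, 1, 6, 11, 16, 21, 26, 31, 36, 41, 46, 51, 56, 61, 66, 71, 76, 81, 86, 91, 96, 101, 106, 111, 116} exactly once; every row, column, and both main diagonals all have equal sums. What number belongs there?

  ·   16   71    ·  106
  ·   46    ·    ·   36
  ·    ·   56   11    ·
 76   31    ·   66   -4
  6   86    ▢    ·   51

The 25 entries sum to 1400, so each line sums to 1400/5 = 280.
Row 4 must total 280; the given cells sum to 169, so (4,3) = 111.
Column 2 needs 280; the known cells sum to 179, so (3,2) = 101.
Column 5 needs 280; the known cells sum to 189, so (3,5) = 91.
The remaining cell in main diagonal is (1,1) = 280 − 219 = 61.
Anti-diagonal must total 280; the given cells sum to 199, so (2,4) = 81.
Row 1 must total 280; the given cells sum to 254, so (1,4) = 26.
Row 3 must total 280; the given cells sum to 259, so (3,1) = 21.
Using column 1: 61 + 21 + 76 + 6 + ? → (2,1) = 280 − 164 = 116.
The remaining cell in column 4 is (5,4) = 280 − 184 = 96.
Row 2 must total 280; the given cells sum to 279, so (2,3) = 1.
The remaining cell in row 5 is (5,3) = 280 − 239 = 41.

41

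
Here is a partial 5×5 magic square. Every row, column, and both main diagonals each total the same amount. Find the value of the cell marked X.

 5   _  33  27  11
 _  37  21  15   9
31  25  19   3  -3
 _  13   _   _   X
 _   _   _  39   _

Row 3 is complete and sums to 75; that is the magic constant.
Using row 1: 5 + 33 + 27 + 11 + ? → (1,2) = 75 − 76 = -1.
Row 2 needs 75; the known cells sum to 82, so (2,1) = -7.
From column 2, 75 − (-1 + 37 + 25 + 13) gives (5,2) = 1.
The remaining cell in column 4 is (4,4) = 75 − 84 = -9.
The remaining cell in main diagonal is (5,5) = 75 − 52 = 23.
The remaining cell in anti-diagonal is (5,1) = 75 − 58 = 17.
The remaining cell in row 5 is (5,3) = 75 − 80 = -5.
The remaining cell in column 1 is (4,1) = 75 − 46 = 29.
The remaining cell in column 3 is (4,3) = 75 − 68 = 7.
Using column 5: 11 + 9 + (-3) + 23 + ? → (4,5) = 75 − 40 = 35.

35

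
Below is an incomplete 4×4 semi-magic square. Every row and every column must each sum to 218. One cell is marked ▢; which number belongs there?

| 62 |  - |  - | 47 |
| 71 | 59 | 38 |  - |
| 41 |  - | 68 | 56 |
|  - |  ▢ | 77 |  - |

32

Row 2 must total 218; the given cells sum to 168, so (2,4) = 50.
The remaining cell in row 3 is (3,2) = 218 − 165 = 53.
Column 1 needs 218; the known cells sum to 174, so (4,1) = 44.
Column 3 must total 218; the given cells sum to 183, so (1,3) = 35.
Column 4 needs 218; the known cells sum to 153, so (4,4) = 65.
Using row 1: 62 + 35 + 47 + ? → (1,2) = 218 − 144 = 74.
Row 4: 44 + 77 + 65 + ? = 218, so (4,2) = 32.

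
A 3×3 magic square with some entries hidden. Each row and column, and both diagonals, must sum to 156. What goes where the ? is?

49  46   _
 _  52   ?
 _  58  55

40

Using row 1: 49 + 46 + ? → (1,3) = 156 − 95 = 61.
Using row 3: 58 + 55 + ? → (3,1) = 156 − 113 = 43.
Column 1 must total 156; the given cells sum to 92, so (2,1) = 64.
Column 3 needs 156; the known cells sum to 116, so (2,3) = 40.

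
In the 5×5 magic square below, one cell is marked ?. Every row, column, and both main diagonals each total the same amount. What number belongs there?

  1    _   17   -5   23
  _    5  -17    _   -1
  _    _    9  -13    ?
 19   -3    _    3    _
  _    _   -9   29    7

Main diagonal is complete and sums to 25; that is the magic constant.
Using row 1: 1 + 17 + (-5) + 23 + ? → (1,2) = 25 − 36 = -11.
Column 3 must total 25; the given cells sum to 0, so (4,3) = 25.
Column 4: -5 + (-13) + 3 + 29 + ? = 25, so (2,4) = 11.
Using anti-diagonal: 23 + 11 + 9 + (-3) + ? → (5,1) = 25 − 40 = -15.
Row 2 must total 25; the given cells sum to -2, so (2,1) = 27.
From row 4, 25 − (19 + (-3) + 25 + 3) gives (4,5) = -19.
Row 5 must total 25; the given cells sum to 12, so (5,2) = 13.
Column 1: 1 + 27 + 19 + (-15) + ? = 25, so (3,1) = -7.
From column 2, 25 − (-11 + 5 + (-3) + 13) gives (3,2) = 21.
Column 5 needs 25; the known cells sum to 10, so (3,5) = 15.

15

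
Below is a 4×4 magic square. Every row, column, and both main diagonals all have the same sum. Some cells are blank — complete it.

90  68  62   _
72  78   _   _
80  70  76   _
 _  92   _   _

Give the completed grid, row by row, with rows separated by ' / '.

Column 2 is already complete: 68 + 78 + 70 + 92 = 308, so that is the magic constant.
Row 1 needs 308; the known cells sum to 220, so (1,4) = 88.
Row 3 needs 308; the known cells sum to 226, so (3,4) = 82.
Using column 1: 90 + 72 + 80 + ? → (4,1) = 308 − 242 = 66.
Main diagonal must total 308; the given cells sum to 244, so (4,4) = 64.
Anti-diagonal needs 308; the known cells sum to 224, so (2,3) = 84.
Row 2 must total 308; the given cells sum to 234, so (2,4) = 74.
Row 4 must total 308; the given cells sum to 222, so (4,3) = 86.

90 68 62 88 / 72 78 84 74 / 80 70 76 82 / 66 92 86 64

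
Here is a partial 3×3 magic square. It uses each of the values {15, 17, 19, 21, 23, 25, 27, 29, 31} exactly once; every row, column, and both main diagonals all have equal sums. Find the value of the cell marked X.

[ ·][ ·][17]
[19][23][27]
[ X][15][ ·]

29

The 9 entries sum to 207, so each line sums to 207/3 = 69.
From column 2, 69 − (23 + 15) gives (1,2) = 31.
The remaining cell in column 3 is (3,3) = 69 − 44 = 25.
From main diagonal, 69 − (23 + 25) gives (1,1) = 21.
Anti-diagonal needs 69; the known cells sum to 40, so (3,1) = 29.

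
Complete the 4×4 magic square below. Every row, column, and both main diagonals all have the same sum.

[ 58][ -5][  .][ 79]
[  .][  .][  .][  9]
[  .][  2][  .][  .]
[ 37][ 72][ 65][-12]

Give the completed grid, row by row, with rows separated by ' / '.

58 -5 30 79 / 16 93 44 9 / 51 2 23 86 / 37 72 65 -12

Row 4 is already complete: 37 + 72 + 65 + -12 = 162, so that is the magic constant.
The remaining cell in row 1 is (1,3) = 162 − 132 = 30.
The remaining cell in column 2 is (2,2) = 162 − 69 = 93.
Column 4 needs 162; the known cells sum to 76, so (3,4) = 86.
Main diagonal: 58 + 93 + (-12) + ? = 162, so (3,3) = 23.
The remaining cell in anti-diagonal is (2,3) = 162 − 118 = 44.
From row 2, 162 − (93 + 44 + 9) gives (2,1) = 16.
From row 3, 162 − (2 + 23 + 86) gives (3,1) = 51.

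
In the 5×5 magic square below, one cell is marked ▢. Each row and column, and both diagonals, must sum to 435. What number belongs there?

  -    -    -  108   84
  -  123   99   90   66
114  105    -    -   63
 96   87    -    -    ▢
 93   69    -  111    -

Row 2 must total 435; the given cells sum to 378, so (2,1) = 57.
From column 1, 435 − (57 + 114 + 96 + 93) gives (1,1) = 75.
Using column 2: 123 + 105 + 87 + 69 + ? → (1,2) = 435 − 384 = 51.
The remaining cell in anti-diagonal is (3,3) = 435 − 354 = 81.
From row 1, 435 − (75 + 51 + 108 + 84) gives (1,3) = 117.
Row 3 must total 435; the given cells sum to 363, so (3,4) = 72.
From column 4, 435 − (108 + 90 + 72 + 111) gives (4,4) = 54.
Main diagonal must total 435; the given cells sum to 333, so (5,5) = 102.
Row 5 needs 435; the known cells sum to 375, so (5,3) = 60.
The remaining cell in column 3 is (4,3) = 435 − 357 = 78.
Column 5: 84 + 66 + 63 + 102 + ? = 435, so (4,5) = 120.

120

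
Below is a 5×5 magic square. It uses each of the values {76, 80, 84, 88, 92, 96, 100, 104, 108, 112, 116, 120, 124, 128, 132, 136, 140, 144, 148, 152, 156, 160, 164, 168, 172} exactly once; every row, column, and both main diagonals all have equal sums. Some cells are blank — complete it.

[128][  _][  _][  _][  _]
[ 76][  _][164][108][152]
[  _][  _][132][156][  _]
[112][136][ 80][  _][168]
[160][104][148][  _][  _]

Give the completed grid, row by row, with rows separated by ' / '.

The 25 entries sum to 3100, so each line sums to 3100/5 = 620.
Row 2 must total 620; the given cells sum to 500, so (2,2) = 120.
Row 4 needs 620; the known cells sum to 496, so (4,4) = 124.
The remaining cell in column 1 is (3,1) = 620 − 476 = 144.
The remaining cell in column 3 is (1,3) = 620 − 524 = 96.
The remaining cell in main diagonal is (5,5) = 620 − 504 = 116.
From anti-diagonal, 620 − (108 + 132 + 136 + 160) gives (1,5) = 84.
The remaining cell in row 5 is (5,4) = 620 − 528 = 92.
Column 4 needs 620; the known cells sum to 480, so (1,4) = 140.
The remaining cell in column 5 is (3,5) = 620 − 520 = 100.
Row 1: 128 + 96 + 140 + 84 + ? = 620, so (1,2) = 172.
Using row 3: 144 + 132 + 156 + 100 + ? → (3,2) = 620 − 532 = 88.

128 172 96 140 84 / 76 120 164 108 152 / 144 88 132 156 100 / 112 136 80 124 168 / 160 104 148 92 116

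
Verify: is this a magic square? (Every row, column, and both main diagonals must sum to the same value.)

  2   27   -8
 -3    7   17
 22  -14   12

No — main diagonal sums to 21 but row 3 sums to 20.

Row 1: 2 + 27 + (-8) = 21.
Row 2: -3 + 7 + 17 = 21.
Row 3: 22 + (-14) + 12 = 20.
Column 1: 2 + (-3) + 22 = 21.
Column 2: 27 + 7 + (-14) = 20.
Column 3: -8 + 17 + 12 = 21.
Main diagonal: 2 + 7 + 12 = 21.
Anti-diagonal: -8 + 7 + 22 = 21.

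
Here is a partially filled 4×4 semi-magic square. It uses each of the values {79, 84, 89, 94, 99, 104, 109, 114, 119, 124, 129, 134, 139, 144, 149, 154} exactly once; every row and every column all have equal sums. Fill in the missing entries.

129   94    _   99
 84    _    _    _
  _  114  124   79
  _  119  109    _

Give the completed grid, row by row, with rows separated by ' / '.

129 94 144 99 / 84 139 89 154 / 149 114 124 79 / 104 119 109 134

The 16 entries sum to 1864, so each line sums to 1864/4 = 466.
From row 1, 466 − (129 + 94 + 99) gives (1,3) = 144.
Row 3 must total 466; the given cells sum to 317, so (3,1) = 149.
Column 1 needs 466; the known cells sum to 362, so (4,1) = 104.
From column 2, 466 − (94 + 114 + 119) gives (2,2) = 139.
Column 3: 144 + 124 + 109 + ? = 466, so (2,3) = 89.
The remaining cell in row 2 is (2,4) = 466 − 312 = 154.
Row 4 needs 466; the known cells sum to 332, so (4,4) = 134.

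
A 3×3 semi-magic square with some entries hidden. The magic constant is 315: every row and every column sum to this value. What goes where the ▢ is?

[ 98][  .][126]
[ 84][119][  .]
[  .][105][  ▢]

77

From row 1, 315 − (98 + 126) gives (1,2) = 91.
Row 2: 84 + 119 + ? = 315, so (2,3) = 112.
The remaining cell in column 1 is (3,1) = 315 − 182 = 133.
The remaining cell in column 3 is (3,3) = 315 − 238 = 77.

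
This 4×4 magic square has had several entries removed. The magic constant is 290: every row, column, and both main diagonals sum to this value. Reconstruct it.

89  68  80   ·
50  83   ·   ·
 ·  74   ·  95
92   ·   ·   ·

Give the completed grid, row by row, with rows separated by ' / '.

89 68 80 53 / 50 83 71 86 / 59 74 62 95 / 92 65 77 56

The remaining cell in row 1 is (1,4) = 290 − 237 = 53.
Column 1: 89 + 50 + 92 + ? = 290, so (3,1) = 59.
Column 2 needs 290; the known cells sum to 225, so (4,2) = 65.
Anti-diagonal needs 290; the known cells sum to 219, so (2,3) = 71.
Row 2 needs 290; the known cells sum to 204, so (2,4) = 86.
The remaining cell in row 3 is (3,3) = 290 − 228 = 62.
From column 3, 290 − (80 + 71 + 62) gives (4,3) = 77.
From column 4, 290 − (53 + 86 + 95) gives (4,4) = 56.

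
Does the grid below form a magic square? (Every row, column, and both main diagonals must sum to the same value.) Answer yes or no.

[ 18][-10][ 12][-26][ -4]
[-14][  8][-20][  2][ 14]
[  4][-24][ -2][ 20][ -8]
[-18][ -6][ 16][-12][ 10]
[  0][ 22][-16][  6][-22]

Row 1: 18 + (-10) + 12 + (-26) + (-4) = -10.
Row 2: -14 + 8 + (-20) + 2 + 14 = -10.
Row 3: 4 + (-24) + (-2) + 20 + (-8) = -10.
Row 4: -18 + (-6) + 16 + (-12) + 10 = -10.
Row 5: 0 + 22 + (-16) + 6 + (-22) = -10.
Column 1: 18 + (-14) + 4 + (-18) + 0 = -10.
Column 2: -10 + 8 + (-24) + (-6) + 22 = -10.
Column 3: 12 + (-20) + (-2) + 16 + (-16) = -10.
Column 4: -26 + 2 + 20 + (-12) + 6 = -10.
Column 5: -4 + 14 + (-8) + 10 + (-22) = -10.
Main diagonal: 18 + 8 + (-2) + (-12) + (-22) = -10.
Anti-diagonal: -4 + 2 + (-2) + (-6) + 0 = -10.
All lines sum to -10.

Yes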